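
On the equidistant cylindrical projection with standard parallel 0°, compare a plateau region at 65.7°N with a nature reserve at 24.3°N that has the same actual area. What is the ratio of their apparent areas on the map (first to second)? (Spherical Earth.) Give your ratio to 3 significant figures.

In the plate carrée (x = Rλ, y = Rφ), meridians are true-scale (h = 1) and parallels are stretched by k = sec φ.
Areal scale at 65.7°: h·k = 1.000 × 2.430 = 2.430.
Areal scale at 24.3°: h·k = 1.000 × 1.097 = 1.097.
Ratio = 2.430/1.097 ≈ 2.21.

2.21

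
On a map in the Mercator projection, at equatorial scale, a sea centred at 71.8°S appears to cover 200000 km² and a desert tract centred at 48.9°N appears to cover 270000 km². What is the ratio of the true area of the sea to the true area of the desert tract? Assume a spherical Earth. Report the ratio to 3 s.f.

0.167

On Mercator the areal scale is sec²φ, so true area = apparent × cos²φ.
True area of sea: 200000 × cos²(71.8°) = 200000 × 0.09755 = 19510 km².
True area of desert tract: 270000 × cos²(48.9°) = 270000 × 0.4321 = 116700 km².
Ratio = 19510 / 116700 ≈ 0.167.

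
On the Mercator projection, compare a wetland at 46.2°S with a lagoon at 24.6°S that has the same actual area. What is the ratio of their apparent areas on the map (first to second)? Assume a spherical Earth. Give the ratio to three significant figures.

1.73

Mercator areal scale is sec²φ.
At 46.2°: sec²(46.2°) = 1/0.6921² = 2.087.
At 24.6°: sec²(24.6°) = 1/0.9092² = 1.210.
Ratio = 2.087/1.210 = cos²(24.6°)/cos²(46.2°) ≈ 1.73.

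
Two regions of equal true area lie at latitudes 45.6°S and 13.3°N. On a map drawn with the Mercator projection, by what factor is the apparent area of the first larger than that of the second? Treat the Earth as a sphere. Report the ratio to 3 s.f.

On Mercator, area is exaggerated by sec²φ = 1/cos²φ.
At 45.6°: sec²(45.6°) = 1/0.6997² = 2.043.
At 13.3°: sec²(13.3°) = 1/0.9732² = 1.056.
Ratio = 2.043/1.056 = cos²(13.3°)/cos²(45.6°) ≈ 1.93.

1.93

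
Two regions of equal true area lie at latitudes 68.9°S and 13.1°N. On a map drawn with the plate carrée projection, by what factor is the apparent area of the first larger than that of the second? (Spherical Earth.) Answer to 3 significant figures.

Plate carrée maps x = Rλ, y = Rφ. The meridian scale is h = 1 and the parallel scale is k = 1/cos φ = sec φ.
Areal scale at 68.9°: h·k = 1.000 × 2.778 = 2.778.
Areal scale at 13.1°: h·k = 1.000 × 1.027 = 1.027.
Ratio = 2.778/1.027 ≈ 2.71.

2.71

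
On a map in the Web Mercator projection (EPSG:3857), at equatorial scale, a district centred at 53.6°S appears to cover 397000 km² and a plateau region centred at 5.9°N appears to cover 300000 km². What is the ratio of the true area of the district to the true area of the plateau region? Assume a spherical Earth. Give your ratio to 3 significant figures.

0.471

Mercator's areal exaggeration is sec²φ; hence true area = (apparent area) · cos²φ.
True area of district: 397000 × cos²(53.6°) = 397000 × 0.3521 = 139800 km².
True area of plateau region: 300000 × cos²(5.9°) = 300000 × 0.9894 = 296800 km².
Ratio = 139800 / 296800 ≈ 0.471.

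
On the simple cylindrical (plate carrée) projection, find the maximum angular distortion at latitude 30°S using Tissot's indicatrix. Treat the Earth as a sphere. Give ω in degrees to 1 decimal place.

8.2°

For the equirectangular projection with φ₀ = 0 (plate carrée), h = 1 along meridians and k = sec φ along parallels.
At 30°: h = 1.000, k = 1.155; principal scales a = 1.155, b = 1.000.
sin(ω/2) = (a − b)/(a + b) = 0.1547/2.155 = 0.07180, so ω = 2 arcsin(0.07180) ≈ 8.2°.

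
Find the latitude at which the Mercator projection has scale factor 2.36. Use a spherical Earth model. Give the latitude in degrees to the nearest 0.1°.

64.9°

Mercator scale is k = sec φ = 1/cos φ.
1/cos φ = 2.36  ⇒  cos φ = 0.4237  ⇒  φ = arccos(0.4237) ≈ 64.9°.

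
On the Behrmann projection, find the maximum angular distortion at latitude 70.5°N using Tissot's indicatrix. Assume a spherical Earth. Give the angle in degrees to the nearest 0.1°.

95.7°

Behrmann is a cylindrical equal-area projection with standard parallels at ±30°. Cylindrical equal-area (φ₀ = 30°): h = cos φ / cos 30° along meridians, k = cos 30° / cos φ along parallels; h·k = 1.
At 70.5°: h = 0.3854, k = 2.594; principal scales a = 2.594, b = 0.3854.
sin(ω/2) = (a − b)/(a + b) = 2.209/2.980 = 0.7413, so ω = 2 arcsin(0.7413) ≈ 95.7°.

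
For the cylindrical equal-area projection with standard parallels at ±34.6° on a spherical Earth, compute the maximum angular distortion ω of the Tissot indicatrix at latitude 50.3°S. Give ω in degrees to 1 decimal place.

28.8°

For cylindrical equal-area with standard parallel φ₀, h = cos φ / cos φ₀ and k = cos φ₀ / cos φ, so h·k = 1.
At 50.3°: h = 0.7760, k = 1.289; principal scales a = 1.289, b = 0.7760.
sin(ω/2) = (a − b)/(a + b) = 0.5126/2.065 = 0.2483, so ω = 2 arcsin(0.2483) ≈ 28.8°.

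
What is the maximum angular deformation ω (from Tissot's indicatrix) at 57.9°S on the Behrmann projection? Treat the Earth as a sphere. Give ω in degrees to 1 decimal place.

The Behrmann projection is cylindrical equal-area with φ₀ = 30°. Cylindrical equal-area (φ₀ = 30°): h = cos φ / cos 30° along meridians, k = cos 30° / cos φ along parallels; h·k = 1.
At 57.9°: h = 0.6136, k = 1.630; principal scales a = 1.630, b = 0.6136.
sin(ω/2) = (a − b)/(a + b) = 1.016/2.243 = 0.4529, so ω = 2 arcsin(0.4529) ≈ 53.9°.

53.9°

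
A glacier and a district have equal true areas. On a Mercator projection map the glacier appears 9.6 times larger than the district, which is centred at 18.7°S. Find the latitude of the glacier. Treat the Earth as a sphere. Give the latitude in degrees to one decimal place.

For equal true areas on Mercator, apparent areas scale as sec²φ, so the ratio is cos²φ₂ / cos²φ₁.
cos²φ₂ / cos²φ₁ = 9.6  ⇒  cos φ₁ = cos 18.7° / √9.6 = 0.9472/3.098 = 0.3057.
φ₁ = arccos(0.3057) ≈ 72.2°.

72.2°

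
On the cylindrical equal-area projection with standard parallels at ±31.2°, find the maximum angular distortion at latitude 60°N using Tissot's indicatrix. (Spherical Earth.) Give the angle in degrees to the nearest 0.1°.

A cylindrical equal-area projection with standard parallel φ₀ has meridian scale h = cos φ / cos φ₀ and parallel scale k = cos φ₀ / cos φ (so areas are preserved, h·k = 1).
At 60°: h = 0.5845, k = 1.711; principal scales a = 1.711, b = 0.5845.
sin(ω/2) = (a − b)/(a + b) = 1.126/2.295 = 0.4907, so ω = 2 arcsin(0.4907) ≈ 58.8°.

58.8°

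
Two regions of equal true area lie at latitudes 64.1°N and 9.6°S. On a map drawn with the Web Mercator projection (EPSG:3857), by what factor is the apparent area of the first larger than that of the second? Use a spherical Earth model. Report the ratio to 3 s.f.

Mercator areal scale is sec²φ.
At 64.1°: sec²(64.1°) = 1/0.4368² = 5.241.
At 9.6°: sec²(9.6°) = 1/0.9860² = 1.029.
Ratio = 5.241/1.029 = cos²(9.6°)/cos²(64.1°) ≈ 5.10.

5.10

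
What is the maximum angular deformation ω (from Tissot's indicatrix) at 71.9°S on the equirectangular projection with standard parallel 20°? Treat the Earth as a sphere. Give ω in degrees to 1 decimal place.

60.4°

The equidistant cylindrical projection with φ₀ = 20° has h = 1 (meridians true) and k = cos φ₀ / cos φ along parallels.
At 71.9°: h = 1.000, k = 3.025; principal scales a = 3.025, b = 1.000.
sin(ω/2) = (a − b)/(a + b) = 2.025/4.025 = 0.5031, so ω = 2 arcsin(0.5031) ≈ 60.4°.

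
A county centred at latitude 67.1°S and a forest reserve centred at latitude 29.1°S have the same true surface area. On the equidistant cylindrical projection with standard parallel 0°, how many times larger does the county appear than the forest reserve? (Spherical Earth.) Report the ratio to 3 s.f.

For the equirectangular projection with φ₀ = 0 (plate carrée), h = 1 along meridians and k = sec φ along parallels.
Areal scale at 67.1°: h·k = 1.000 × 2.570 = 2.570.
Areal scale at 29.1°: h·k = 1.000 × 1.144 = 1.144.
Ratio = 2.570/1.144 ≈ 2.25.

2.25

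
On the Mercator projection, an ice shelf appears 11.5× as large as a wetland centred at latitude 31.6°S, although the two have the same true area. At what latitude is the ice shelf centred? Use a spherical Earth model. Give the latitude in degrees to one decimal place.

For equal true areas on Mercator, apparent areas scale as sec²φ, so the ratio is cos²φ₂ / cos²φ₁.
cos²φ₂ / cos²φ₁ = 11.5  ⇒  cos φ₁ = cos 31.6° / √11.5 = 0.8517/3.391 = 0.2512.
φ₁ = arccos(0.2512) ≈ 75.5°.

75.5°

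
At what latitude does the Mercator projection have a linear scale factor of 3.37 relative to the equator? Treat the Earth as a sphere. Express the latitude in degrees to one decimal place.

72.7°

Mercator scale is k = sec φ = 1/cos φ.
1/cos φ = 3.37  ⇒  cos φ = 0.2967  ⇒  φ = arccos(0.2967) ≈ 72.7°.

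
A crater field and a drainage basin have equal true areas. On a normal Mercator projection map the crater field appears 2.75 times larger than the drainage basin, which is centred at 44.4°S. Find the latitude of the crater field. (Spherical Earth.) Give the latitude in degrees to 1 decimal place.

64.5°

Mercator areal scale is sec²φ, so apparent-area ratio = sec²φ₁ / sec²φ₂ = cos²φ₂ / cos²φ₁.
cos²φ₂ / cos²φ₁ = 2.75  ⇒  cos φ₁ = cos 44.4° / √2.75 = 0.7145/1.658 = 0.4308.
φ₁ = arccos(0.4308) ≈ 64.5°.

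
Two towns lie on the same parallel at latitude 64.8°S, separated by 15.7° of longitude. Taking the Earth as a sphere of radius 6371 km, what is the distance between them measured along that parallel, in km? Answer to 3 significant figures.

743 km

Arc length along a parallel = R cos φ · Δλ (with Δλ in radians).
= 6371 × cos 64.8° × (15.7° × π/180) = 6371 × 0.4258 × 0.2740 ≈ 743 km.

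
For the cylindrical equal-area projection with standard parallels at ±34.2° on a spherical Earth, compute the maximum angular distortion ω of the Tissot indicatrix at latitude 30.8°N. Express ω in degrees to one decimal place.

4.3°

Cylindrical equal-area (φ₀ = 34.2°): h = cos φ / cos 34.2° along meridians, k = cos 34.2° / cos φ along parallels; h·k = 1.
At 30.8°: h = 1.039, k = 0.9629; principal scales a = 1.039, b = 0.9629.
sin(ω/2) = (a − b)/(a + b) = 0.07566/2.001 = 0.03780, so ω = 2 arcsin(0.03780) ≈ 4.3°.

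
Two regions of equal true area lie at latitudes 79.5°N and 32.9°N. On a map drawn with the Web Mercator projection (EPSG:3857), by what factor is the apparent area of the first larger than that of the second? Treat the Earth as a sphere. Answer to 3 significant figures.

21.2

Mercator is conformal with k = sec φ, so areal scale = k² = sec²φ.
At 79.5°: sec²(79.5°) = 1/0.1822² = 30.11.
At 32.9°: sec²(32.9°) = 1/0.8396² = 1.419.
Ratio = 30.11/1.419 = cos²(32.9°)/cos²(79.5°) ≈ 21.2.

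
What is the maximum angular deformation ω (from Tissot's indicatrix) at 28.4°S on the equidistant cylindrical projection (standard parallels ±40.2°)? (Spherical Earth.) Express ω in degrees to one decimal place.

The equidistant cylindrical projection with φ₀ = 40.2° has h = 1 (meridians true) and k = cos φ₀ / cos φ along parallels.
At 28.4°: h = 1.000, k = 0.8683; principal scales a = 1.000, b = 0.8683.
sin(ω/2) = (a − b)/(a + b) = 0.1317/1.868 = 0.07049, so ω = 2 arcsin(0.07049) ≈ 8.1°.

8.1°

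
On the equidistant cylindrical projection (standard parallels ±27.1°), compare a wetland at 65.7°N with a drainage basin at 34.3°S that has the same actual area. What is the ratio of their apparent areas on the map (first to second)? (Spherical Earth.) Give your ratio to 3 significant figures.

In the equirectangular projection with standard parallel φ₀ = 27.1° (x = Rλ cos φ₀, y = Rφ), meridians are true-scale (h = 1) and the parallel scale is k = cos φ₀ / cos φ.
Areal scale at 65.7°: h·k = 1.000 × 2.163 = 2.163.
Areal scale at 34.3°: h·k = 1.000 × 1.078 = 1.078.
Ratio = 2.163/1.078 ≈ 2.01.

2.01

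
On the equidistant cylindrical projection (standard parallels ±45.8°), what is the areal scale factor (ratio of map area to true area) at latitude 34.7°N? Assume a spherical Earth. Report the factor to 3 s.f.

With standard parallel φ₀ = 45.8°, the equirectangular projection gives x = Rλ cos φ₀, y = Rφ, so h = 1 and k = cos 45.8° / cos φ.
Areal scale = h·k = 1 × cos φ₀ / cos φ; at 34.7°, h = 1.000, k = 0.8480, so h·k = 0.8480.

0.848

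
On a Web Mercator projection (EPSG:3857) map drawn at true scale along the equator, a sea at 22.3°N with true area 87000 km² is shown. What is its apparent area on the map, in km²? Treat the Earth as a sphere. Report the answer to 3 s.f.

102000 km²

Mercator is conformal, so the point scale is isotropic: h = k = sec φ = 1/cos φ.
Areal scale = k² = sec²φ = 1/cos²(22.3°) = 1/0.9252² = 1.168.
Apparent area = 87000 × 1.168 ≈ 102000 km².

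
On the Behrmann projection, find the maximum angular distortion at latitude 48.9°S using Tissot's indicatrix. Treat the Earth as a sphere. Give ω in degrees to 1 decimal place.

Behrmann is a cylindrical equal-area projection with standard parallels at ±30°. A cylindrical equal-area projection with standard parallel φ₀ has meridian scale h = cos φ / cos φ₀ and parallel scale k = cos φ₀ / cos φ (so areas are preserved, h·k = 1).
At 48.9°: h = 0.7591, k = 1.317; principal scales a = 1.317, b = 0.7591.
sin(ω/2) = (a − b)/(a + b) = 0.5583/2.076 = 0.2689, so ω = 2 arcsin(0.2689) ≈ 31.2°.

31.2°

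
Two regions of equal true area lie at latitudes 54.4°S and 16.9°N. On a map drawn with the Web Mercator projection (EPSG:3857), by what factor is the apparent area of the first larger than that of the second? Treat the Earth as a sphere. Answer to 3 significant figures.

Mercator is conformal with k = sec φ, so areal scale = k² = sec²φ.
At 54.4°: sec²(54.4°) = 1/0.5821² = 2.951.
At 16.9°: sec²(16.9°) = 1/0.9568² = 1.092.
Ratio = 2.951/1.092 = cos²(16.9°)/cos²(54.4°) ≈ 2.70.

2.70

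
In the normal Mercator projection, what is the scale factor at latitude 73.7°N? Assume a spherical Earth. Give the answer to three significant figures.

For Mercator, h = k = sec φ (a conformal cylindrical projection has a single point scale, 1/cos φ).
k = 1/cos 73.7° = 1/0.2807 = 3.563.

3.56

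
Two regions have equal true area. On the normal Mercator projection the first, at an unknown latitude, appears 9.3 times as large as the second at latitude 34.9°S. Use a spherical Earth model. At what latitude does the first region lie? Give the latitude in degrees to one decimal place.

For equal true areas on Mercator, apparent areas scale as sec²φ, so the ratio is cos²φ₂ / cos²φ₁.
cos²φ₂ / cos²φ₁ = 9.3  ⇒  cos φ₁ = cos 34.9° / √9.3 = 0.8202/3.050 = 0.2689.
φ₁ = arccos(0.2689) ≈ 74.4°.

74.4°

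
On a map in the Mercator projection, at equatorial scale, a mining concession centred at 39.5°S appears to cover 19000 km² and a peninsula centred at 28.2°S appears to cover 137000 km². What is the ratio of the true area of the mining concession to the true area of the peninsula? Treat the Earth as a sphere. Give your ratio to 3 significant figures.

On Mercator the areal scale is sec²φ, so true area = apparent × cos²φ.
True area of mining concession: 19000 × cos²(39.5°) = 19000 × 0.5954 = 11310 km².
True area of peninsula: 137000 × cos²(28.2°) = 137000 × 0.7767 = 106400 km².
Ratio = 11310 / 106400 ≈ 0.106.

0.106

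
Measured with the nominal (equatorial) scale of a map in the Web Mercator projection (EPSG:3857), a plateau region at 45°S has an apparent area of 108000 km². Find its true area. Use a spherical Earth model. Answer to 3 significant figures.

54000 km²

The Mercator projection is conformal; its linear scale factor is the same in every direction and equals sec φ = 1/cos φ.
Areal scale = k² = sec²φ = 1/cos²(45°) = 1/0.7071² = 2.000.
True area = apparent / (areal scale) = 108000 / 2.000 ≈ 54000 km².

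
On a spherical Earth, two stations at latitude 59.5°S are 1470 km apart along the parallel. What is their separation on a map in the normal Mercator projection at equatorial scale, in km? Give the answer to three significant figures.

2900 km

Mercator is conformal, so the point scale is isotropic: h = k = sec φ = 1/cos φ.
Along the parallel, k = sec 59.5° = 1/0.5075 = 1.970.
Map distance = 1470 × 1.970 ≈ 2900 km.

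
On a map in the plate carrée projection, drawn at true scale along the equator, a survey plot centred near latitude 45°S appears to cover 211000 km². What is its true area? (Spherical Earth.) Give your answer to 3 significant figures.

149000 km²

For the equirectangular projection with φ₀ = 0 (plate carrée), h = 1 along meridians and k = sec φ along parallels.
Areal scale = h·k = 1 × sec φ; at 45°, h = 1.000, k = 1.414, so h·k = 1.414.
True area = apparent / (areal scale) = 211000 / 1.414 ≈ 149000 km².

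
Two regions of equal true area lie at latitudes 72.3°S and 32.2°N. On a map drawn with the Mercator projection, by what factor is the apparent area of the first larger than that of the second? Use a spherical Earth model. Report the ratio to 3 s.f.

Mercator is conformal with k = sec φ, so areal scale = k² = sec²φ.
At 72.3°: sec²(72.3°) = 1/0.3040² = 10.82.
At 32.2°: sec²(32.2°) = 1/0.8462² = 1.397.
Ratio = 10.82/1.397 = cos²(32.2°)/cos²(72.3°) ≈ 7.75.

7.75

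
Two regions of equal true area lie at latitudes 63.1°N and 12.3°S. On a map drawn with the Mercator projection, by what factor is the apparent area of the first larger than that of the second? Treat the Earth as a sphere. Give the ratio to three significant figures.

Mercator areal scale is sec²φ.
At 63.1°: sec²(63.1°) = 1/0.4524² = 4.885.
At 12.3°: sec²(12.3°) = 1/0.9770² = 1.048.
Ratio = 4.885/1.048 = cos²(12.3°)/cos²(63.1°) ≈ 4.66.

4.66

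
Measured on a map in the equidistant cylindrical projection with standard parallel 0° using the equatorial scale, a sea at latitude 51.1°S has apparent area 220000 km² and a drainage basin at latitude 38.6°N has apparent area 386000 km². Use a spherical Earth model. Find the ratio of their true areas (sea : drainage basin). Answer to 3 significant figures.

0.458

On the plate carrée, areal scale = h·k = 1 × sec φ, so true area = apparent × cos φ.
True area of sea: 220000 × cos(51.1°) = 220000 × 0.6280 = 138200 km².
True area of drainage basin: 386000 × cos(38.6°) = 386000 × 0.7815 = 301700 km².
Ratio = 138200 / 301700 ≈ 0.458.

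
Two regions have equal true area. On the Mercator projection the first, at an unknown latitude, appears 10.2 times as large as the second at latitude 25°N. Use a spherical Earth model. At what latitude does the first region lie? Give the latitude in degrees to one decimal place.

73.5°

For equal true areas on Mercator, apparent areas scale as sec²φ, so the ratio is cos²φ₂ / cos²φ₁.
cos²φ₂ / cos²φ₁ = 10.2  ⇒  cos φ₁ = cos 25° / √10.2 = 0.9063/3.194 = 0.2838.
φ₁ = arccos(0.2838) ≈ 73.5°.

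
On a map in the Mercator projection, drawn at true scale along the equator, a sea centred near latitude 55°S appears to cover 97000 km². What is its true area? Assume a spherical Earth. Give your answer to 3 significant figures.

31900 km²

Mercator is conformal, so the point scale is isotropic: h = k = sec φ = 1/cos φ.
Areal scale = k² = sec²φ = 1/cos²(55°) = 1/0.5736² = 3.040.
True area = apparent / (areal scale) = 97000 / 3.040 ≈ 31900 km².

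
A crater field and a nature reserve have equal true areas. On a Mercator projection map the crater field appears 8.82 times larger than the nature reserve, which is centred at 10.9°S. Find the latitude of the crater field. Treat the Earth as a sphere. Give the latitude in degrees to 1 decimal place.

On Mercator, (apparent₁)/(apparent₂) = sec²φ₁ / sec²φ₂ when true areas are equal.
cos²φ₂ / cos²φ₁ = 8.82  ⇒  cos φ₁ = cos 10.9° / √8.82 = 0.9820/2.970 = 0.3306.
φ₁ = arccos(0.3306) ≈ 70.7°.

70.7°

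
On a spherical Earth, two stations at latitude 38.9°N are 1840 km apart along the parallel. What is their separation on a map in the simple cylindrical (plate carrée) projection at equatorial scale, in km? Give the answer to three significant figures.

In the plate carrée (x = Rλ, y = Rφ), meridians are true-scale (h = 1) and parallels are stretched by k = sec φ.
Along the parallel, k = sec 38.9° = 1/0.7782 = 1.285.
Map distance = 1840 × 1.285 ≈ 2360 km.

2360 km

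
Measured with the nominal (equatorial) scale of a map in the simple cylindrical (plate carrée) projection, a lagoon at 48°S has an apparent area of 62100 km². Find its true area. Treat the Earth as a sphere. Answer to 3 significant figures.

For the equirectangular projection with φ₀ = 0 (plate carrée), h = 1 along meridians and k = sec φ along parallels.
Areal scale = h·k = 1 × sec φ; at 48°, h = 1.000, k = 1.494, so h·k = 1.494.
True area = apparent / (areal scale) = 62100 / 1.494 ≈ 41600 km².

41600 km²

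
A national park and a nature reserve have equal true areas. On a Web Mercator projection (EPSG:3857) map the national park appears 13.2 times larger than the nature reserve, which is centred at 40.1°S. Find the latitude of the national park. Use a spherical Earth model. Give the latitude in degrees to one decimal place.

77.8°

On Mercator, (apparent₁)/(apparent₂) = sec²φ₁ / sec²φ₂ when true areas are equal.
cos²φ₂ / cos²φ₁ = 13.2  ⇒  cos φ₁ = cos 40.1° / √13.2 = 0.7649/3.633 = 0.2105.
φ₁ = arccos(0.2105) ≈ 77.8°.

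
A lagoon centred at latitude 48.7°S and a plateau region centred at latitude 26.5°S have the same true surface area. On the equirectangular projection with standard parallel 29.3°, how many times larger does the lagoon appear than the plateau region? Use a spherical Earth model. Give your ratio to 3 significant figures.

1.36

The equidistant cylindrical projection with φ₀ = 29.3° has h = 1 (meridians true) and k = cos φ₀ / cos φ along parallels.
Areal scale at 48.7°: h·k = 1.000 × 1.321 = 1.321.
Areal scale at 26.5°: h·k = 1.000 × 0.9745 = 0.9745.
Ratio = 1.321/0.9745 ≈ 1.36.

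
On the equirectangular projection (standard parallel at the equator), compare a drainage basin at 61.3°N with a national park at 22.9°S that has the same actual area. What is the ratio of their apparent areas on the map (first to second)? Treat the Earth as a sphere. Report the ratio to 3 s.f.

1.92

In the plate carrée (x = Rλ, y = Rφ), meridians are true-scale (h = 1) and parallels are stretched by k = sec φ.
Areal scale at 61.3°: h·k = 1.000 × 2.082 = 2.082.
Areal scale at 22.9°: h·k = 1.000 × 1.086 = 1.086.
Ratio = 2.082/1.086 ≈ 1.92.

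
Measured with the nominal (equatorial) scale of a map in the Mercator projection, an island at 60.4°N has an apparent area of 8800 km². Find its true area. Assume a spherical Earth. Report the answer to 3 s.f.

2150 km²

Mercator is conformal, so the point scale is isotropic: h = k = sec φ = 1/cos φ.
Areal scale = k² = sec²φ = 1/cos²(60.4°) = 1/0.4939² = 4.099.
True area = apparent / (areal scale) = 8800 / 4.099 ≈ 2150 km².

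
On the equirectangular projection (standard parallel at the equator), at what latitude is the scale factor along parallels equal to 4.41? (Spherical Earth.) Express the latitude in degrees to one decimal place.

Plate carrée: h = 1, k = sec φ along parallels.
sec φ = 4.41  ⇒  cos φ = 0.2268  ⇒  φ ≈ 76.9°.

76.9°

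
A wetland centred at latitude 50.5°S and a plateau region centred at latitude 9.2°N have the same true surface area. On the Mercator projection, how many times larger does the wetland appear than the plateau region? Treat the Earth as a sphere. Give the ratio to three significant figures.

2.41

Mercator is conformal with k = sec φ, so areal scale = k² = sec²φ.
At 50.5°: sec²(50.5°) = 1/0.6361² = 2.472.
At 9.2°: sec²(9.2°) = 1/0.9871² = 1.026.
Ratio = 2.472/1.026 = cos²(9.2°)/cos²(50.5°) ≈ 2.41.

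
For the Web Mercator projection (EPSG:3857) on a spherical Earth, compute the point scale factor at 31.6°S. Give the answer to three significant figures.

1.17

The Mercator projection is conformal; its linear scale factor is the same in every direction and equals sec φ = 1/cos φ.
k = 1/cos 31.6° = 1/0.8517 = 1.174.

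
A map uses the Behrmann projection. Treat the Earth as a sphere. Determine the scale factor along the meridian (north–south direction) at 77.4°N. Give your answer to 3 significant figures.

0.252

Behrmann is a cylindrical equal-area projection with standard parallels at ±30°. A cylindrical equal-area projection with standard parallel φ₀ has meridian scale h = cos φ / cos φ₀ and parallel scale k = cos φ₀ / cos φ (so areas are preserved, h·k = 1).
h = cos 77.4° / cos 30° = 0.2181/0.8660 = 0.2519.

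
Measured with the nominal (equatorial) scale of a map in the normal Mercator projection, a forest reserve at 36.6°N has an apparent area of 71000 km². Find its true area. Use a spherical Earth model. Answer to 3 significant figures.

The Mercator projection is conformal; its linear scale factor is the same in every direction and equals sec φ = 1/cos φ.
Areal scale = k² = sec²φ = 1/cos²(36.6°) = 1/0.8028² = 1.552.
True area = apparent / (areal scale) = 71000 / 1.552 ≈ 45800 km².

45800 km²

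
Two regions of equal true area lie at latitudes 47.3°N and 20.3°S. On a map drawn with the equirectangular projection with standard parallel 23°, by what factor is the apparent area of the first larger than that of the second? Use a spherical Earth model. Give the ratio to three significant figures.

The equidistant cylindrical projection with φ₀ = 23° has h = 1 (meridians true) and k = cos φ₀ / cos φ along parallels.
Areal scale at 47.3°: h·k = 1.000 × 1.357 = 1.357.
Areal scale at 20.3°: h·k = 1.000 × 0.9815 = 0.9815.
Ratio = 1.357/0.9815 ≈ 1.38.

1.38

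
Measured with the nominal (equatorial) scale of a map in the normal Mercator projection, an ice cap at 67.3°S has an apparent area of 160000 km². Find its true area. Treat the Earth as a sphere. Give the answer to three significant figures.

23800 km²

For Mercator, h = k = sec φ (a conformal cylindrical projection has a single point scale, 1/cos φ).
Areal scale = k² = sec²φ = 1/cos²(67.3°) = 1/0.3859² = 6.715.
True area = apparent / (areal scale) = 160000 / 6.715 ≈ 23800 km².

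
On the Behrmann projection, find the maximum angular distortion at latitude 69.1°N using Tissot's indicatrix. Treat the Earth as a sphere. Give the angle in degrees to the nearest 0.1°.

Behrmann is a cylindrical equal-area projection with standard parallels at ±30°. Cylindrical equal-area (φ₀ = 30°): h = cos φ / cos 30° along meridians, k = cos 30° / cos φ along parallels; h·k = 1.
At 69.1°: h = 0.4119, k = 2.428; principal scales a = 2.428, b = 0.4119.
sin(ω/2) = (a − b)/(a + b) = 2.016/2.840 = 0.7099, so ω = 2 arcsin(0.7099) ≈ 90.4°.

90.4°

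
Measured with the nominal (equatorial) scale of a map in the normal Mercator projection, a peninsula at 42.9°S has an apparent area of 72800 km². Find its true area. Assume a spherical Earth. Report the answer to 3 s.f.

For Mercator, h = k = sec φ (a conformal cylindrical projection has a single point scale, 1/cos φ).
Areal scale = k² = sec²φ = 1/cos²(42.9°) = 1/0.7325² = 1.864.
True area = apparent / (areal scale) = 72800 / 1.864 ≈ 39100 km².

39100 km²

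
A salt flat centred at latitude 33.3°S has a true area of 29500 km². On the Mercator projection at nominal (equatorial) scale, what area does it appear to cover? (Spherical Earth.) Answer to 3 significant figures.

42200 km²

For Mercator, h = k = sec φ (a conformal cylindrical projection has a single point scale, 1/cos φ).
Areal scale = k² = sec²φ = 1/cos²(33.3°) = 1/0.8358² = 1.431.
Apparent area = 29500 × 1.431 ≈ 42200 km².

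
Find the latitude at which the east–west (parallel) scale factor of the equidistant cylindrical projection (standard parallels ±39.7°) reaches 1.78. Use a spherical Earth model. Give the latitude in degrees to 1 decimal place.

64.4°

In the equirectangular projection with standard parallel φ₀ = 39.7° (x = Rλ cos φ₀, y = Rφ), meridians are true-scale (h = 1) and the parallel scale is k = cos φ₀ / cos φ.
k = cos φ₀ / cos φ = 1.78  ⇒  cos φ = cos 39.7° / 1.78 = 0.4322.
φ = arccos(0.4322) ≈ 64.4°.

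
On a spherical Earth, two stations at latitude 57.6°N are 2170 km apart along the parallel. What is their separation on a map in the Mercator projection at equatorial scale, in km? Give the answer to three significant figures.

The Mercator projection is conformal; its linear scale factor is the same in every direction and equals sec φ = 1/cos φ.
Along the parallel, k = sec 57.6° = 1/0.5358 = 1.866.
Map distance = 2170 × 1.866 ≈ 4050 km.

4050 km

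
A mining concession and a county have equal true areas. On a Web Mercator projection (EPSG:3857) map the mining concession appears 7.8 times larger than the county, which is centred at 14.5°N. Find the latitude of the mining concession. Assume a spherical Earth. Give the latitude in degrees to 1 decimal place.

69.7°

For equal true areas on Mercator, apparent areas scale as sec²φ, so the ratio is cos²φ₂ / cos²φ₁.
cos²φ₂ / cos²φ₁ = 7.8  ⇒  cos φ₁ = cos 14.5° / √7.8 = 0.9681/2.793 = 0.3467.
φ₁ = arccos(0.3467) ≈ 69.7°.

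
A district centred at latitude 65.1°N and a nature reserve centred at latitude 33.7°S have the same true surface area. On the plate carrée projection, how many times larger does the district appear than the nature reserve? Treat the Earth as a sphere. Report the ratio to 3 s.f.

For the equirectangular projection with φ₀ = 0 (plate carrée), h = 1 along meridians and k = sec φ along parallels.
Areal scale at 65.1°: h·k = 1.000 × 2.375 = 2.375.
Areal scale at 33.7°: h·k = 1.000 × 1.202 = 1.202.
Ratio = 2.375/1.202 ≈ 1.98.

1.98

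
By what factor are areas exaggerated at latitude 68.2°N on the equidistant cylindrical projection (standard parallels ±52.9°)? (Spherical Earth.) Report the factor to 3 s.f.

The equidistant cylindrical projection with φ₀ = 52.9° has h = 1 (meridians true) and k = cos φ₀ / cos φ along parallels.
Areal scale = h·k = 1 × cos φ₀ / cos φ; at 68.2°, h = 1.000, k = 1.624, so h·k = 1.624.

1.62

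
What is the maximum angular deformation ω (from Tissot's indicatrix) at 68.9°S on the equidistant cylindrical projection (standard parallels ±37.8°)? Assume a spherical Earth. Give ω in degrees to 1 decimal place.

43.9°

In the equirectangular projection with standard parallel φ₀ = 37.8° (x = Rλ cos φ₀, y = Rφ), meridians are true-scale (h = 1) and the parallel scale is k = cos φ₀ / cos φ.
At 68.9°: h = 1.000, k = 2.195; principal scales a = 2.195, b = 1.000.
sin(ω/2) = (a − b)/(a + b) = 1.195/3.195 = 0.3740, so ω = 2 arcsin(0.3740) ≈ 43.9°.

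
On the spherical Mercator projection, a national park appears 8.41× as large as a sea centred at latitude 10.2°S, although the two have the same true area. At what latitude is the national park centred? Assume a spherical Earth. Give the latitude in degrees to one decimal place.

70.2°

On Mercator, (apparent₁)/(apparent₂) = sec²φ₁ / sec²φ₂ when true areas are equal.
cos²φ₂ / cos²φ₁ = 8.41  ⇒  cos φ₁ = cos 10.2° / √8.41 = 0.9842/2.900 = 0.3394.
φ₁ = arccos(0.3394) ≈ 70.2°.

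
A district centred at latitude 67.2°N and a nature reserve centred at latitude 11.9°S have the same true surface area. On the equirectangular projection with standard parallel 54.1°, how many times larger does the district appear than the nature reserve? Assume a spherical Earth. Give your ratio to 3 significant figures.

2.53

With standard parallel φ₀ = 54.1°, the equirectangular projection gives x = Rλ cos φ₀, y = Rφ, so h = 1 and k = cos 54.1° / cos φ.
Areal scale at 67.2°: h·k = 1.000 × 1.513 = 1.513.
Areal scale at 11.9°: h·k = 1.000 × 0.5993 = 0.5993.
Ratio = 1.513/0.5993 ≈ 2.53.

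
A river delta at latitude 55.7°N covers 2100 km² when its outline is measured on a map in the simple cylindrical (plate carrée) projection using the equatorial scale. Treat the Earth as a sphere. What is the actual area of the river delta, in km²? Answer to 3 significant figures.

1180 km²

For the equirectangular projection with φ₀ = 0 (plate carrée), h = 1 along meridians and k = sec φ along parallels.
Areal scale = h·k = 1 × sec φ; at 55.7°, h = 1.000, k = 1.775, so h·k = 1.775.
True area = apparent / (areal scale) = 2100 / 1.775 ≈ 1180 km².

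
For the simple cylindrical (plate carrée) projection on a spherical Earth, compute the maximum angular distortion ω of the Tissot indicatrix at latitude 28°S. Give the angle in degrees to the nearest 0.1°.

In the plate carrée (x = Rλ, y = Rφ), meridians are true-scale (h = 1) and parallels are stretched by k = sec φ.
At 28°: h = 1.000, k = 1.133; principal scales a = 1.133, b = 1.000.
sin(ω/2) = (a − b)/(a + b) = 0.1326/2.133 = 0.06216, so ω = 2 arcsin(0.06216) ≈ 7.1°.

7.1°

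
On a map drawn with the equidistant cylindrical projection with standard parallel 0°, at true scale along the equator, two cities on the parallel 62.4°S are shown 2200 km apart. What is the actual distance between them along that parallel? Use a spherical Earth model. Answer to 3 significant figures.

In the plate carrée (x = Rλ, y = Rφ), meridians are true-scale (h = 1) and parallels are stretched by k = sec φ.
Along the parallel at 62.4°, map distances are exaggerated by k = sec 62.4° = 2.158.
True distance = 2200 / 2.158 = 2200 × cos 62.4° ≈ 1020 km.

1020 km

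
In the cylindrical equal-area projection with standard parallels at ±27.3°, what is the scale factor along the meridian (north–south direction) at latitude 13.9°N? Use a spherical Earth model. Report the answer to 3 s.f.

1.09

A cylindrical equal-area projection with standard parallel φ₀ has meridian scale h = cos φ / cos φ₀ and parallel scale k = cos φ₀ / cos φ (so areas are preserved, h·k = 1).
h = cos 13.9° / cos 27.3° = 0.9707/0.8886 = 1.092.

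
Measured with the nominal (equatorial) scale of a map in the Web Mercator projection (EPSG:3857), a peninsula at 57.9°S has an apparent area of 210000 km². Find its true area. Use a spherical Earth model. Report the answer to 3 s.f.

59300 km²

The Mercator projection is conformal; its linear scale factor is the same in every direction and equals sec φ = 1/cos φ.
Areal scale = k² = sec²φ = 1/cos²(57.9°) = 1/0.5314² = 3.541.
True area = apparent / (areal scale) = 210000 / 3.541 ≈ 59300 km².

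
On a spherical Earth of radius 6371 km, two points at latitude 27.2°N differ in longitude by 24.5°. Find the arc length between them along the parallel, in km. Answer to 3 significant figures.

2420 km

Arc length along a parallel = R cos φ · Δλ (with Δλ in radians).
= 6371 × cos 27.2° × (24.5° × π/180) = 6371 × 0.8894 × 0.4276 ≈ 2420 km.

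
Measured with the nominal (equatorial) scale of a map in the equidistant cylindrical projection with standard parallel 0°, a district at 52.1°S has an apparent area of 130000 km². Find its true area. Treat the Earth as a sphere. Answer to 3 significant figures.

79900 km²

For the equirectangular projection with φ₀ = 0 (plate carrée), h = 1 along meridians and k = sec φ along parallels.
Areal scale = h·k = 1 × sec φ; at 52.1°, h = 1.000, k = 1.628, so h·k = 1.628.
True area = apparent / (areal scale) = 130000 / 1.628 ≈ 79900 km².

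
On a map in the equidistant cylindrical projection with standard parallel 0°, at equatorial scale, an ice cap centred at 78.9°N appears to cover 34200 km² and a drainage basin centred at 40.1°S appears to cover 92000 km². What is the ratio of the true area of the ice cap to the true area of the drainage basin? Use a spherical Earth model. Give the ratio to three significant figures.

Plate carrée has h = 1 and k = sec φ, giving areal scale sec φ; true area = (apparent area) · cos φ.
True area of ice cap: 34200 × cos(78.9°) = 34200 × 0.1925 = 6584 km².
True area of drainage basin: 92000 × cos(40.1°) = 92000 × 0.7649 = 70370 km².
Ratio = 6584 / 70370 ≈ 0.0936.

0.0936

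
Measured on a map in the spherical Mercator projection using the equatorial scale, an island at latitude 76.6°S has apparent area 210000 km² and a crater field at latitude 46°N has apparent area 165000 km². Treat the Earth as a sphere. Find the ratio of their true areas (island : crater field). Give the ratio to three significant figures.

Mercator's areal exaggeration is sec²φ; hence true area = (apparent area) · cos²φ.
True area of island: 210000 × cos²(76.6°) = 210000 × 0.05371 = 11280 km².
True area of crater field: 165000 × cos²(46°) = 165000 × 0.4826 = 79620 km².
Ratio = 11280 / 79620 ≈ 0.142.

0.142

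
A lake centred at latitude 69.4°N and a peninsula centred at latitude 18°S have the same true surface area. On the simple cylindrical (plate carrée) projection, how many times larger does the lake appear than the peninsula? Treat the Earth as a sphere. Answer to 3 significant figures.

2.70

Plate carrée maps x = Rλ, y = Rφ. The meridian scale is h = 1 and the parallel scale is k = 1/cos φ = sec φ.
Areal scale at 69.4°: h·k = 1.000 × 2.842 = 2.842.
Areal scale at 18°: h·k = 1.000 × 1.051 = 1.051.
Ratio = 2.842/1.051 ≈ 2.70.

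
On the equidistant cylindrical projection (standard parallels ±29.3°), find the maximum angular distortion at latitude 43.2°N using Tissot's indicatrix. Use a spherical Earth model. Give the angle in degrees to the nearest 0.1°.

The equidistant cylindrical projection with φ₀ = 29.3° has h = 1 (meridians true) and k = cos φ₀ / cos φ along parallels.
At 43.2°: h = 1.000, k = 1.196; principal scales a = 1.196, b = 1.000.
sin(ω/2) = (a − b)/(a + b) = 0.1963/2.196 = 0.08938, so ω = 2 arcsin(0.08938) ≈ 10.3°.

10.3°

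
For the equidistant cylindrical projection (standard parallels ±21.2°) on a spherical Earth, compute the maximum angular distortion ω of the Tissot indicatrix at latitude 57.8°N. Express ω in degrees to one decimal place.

31.6°

In the equirectangular projection with standard parallel φ₀ = 21.2° (x = Rλ cos φ₀, y = Rφ), meridians are true-scale (h = 1) and the parallel scale is k = cos φ₀ / cos φ.
At 57.8°: h = 1.000, k = 1.750; principal scales a = 1.750, b = 1.000.
sin(ω/2) = (a − b)/(a + b) = 0.7496/2.750 = 0.2726, so ω = 2 arcsin(0.2726) ≈ 31.6°.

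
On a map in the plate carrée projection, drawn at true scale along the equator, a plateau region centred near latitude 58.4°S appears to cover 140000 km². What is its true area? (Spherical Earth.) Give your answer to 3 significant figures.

73400 km²

In the plate carrée (x = Rλ, y = Rφ), meridians are true-scale (h = 1) and parallels are stretched by k = sec φ.
Areal scale = h·k = 1 × sec φ; at 58.4°, h = 1.000, k = 1.908, so h·k = 1.908.
True area = apparent / (areal scale) = 140000 / 1.908 ≈ 73400 km².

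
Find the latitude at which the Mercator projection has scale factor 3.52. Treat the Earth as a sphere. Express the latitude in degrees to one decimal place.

Mercator scale is k = sec φ = 1/cos φ.
1/cos φ = 3.52  ⇒  cos φ = 0.2841  ⇒  φ = arccos(0.2841) ≈ 73.5°.

73.5°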